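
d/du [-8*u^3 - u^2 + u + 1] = -24*u^2 - 2*u + 1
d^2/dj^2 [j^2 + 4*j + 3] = 2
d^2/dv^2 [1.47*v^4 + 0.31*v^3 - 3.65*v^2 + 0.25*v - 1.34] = 17.64*v^2 + 1.86*v - 7.3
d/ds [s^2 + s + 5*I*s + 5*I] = 2*s + 1 + 5*I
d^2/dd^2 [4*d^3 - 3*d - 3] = 24*d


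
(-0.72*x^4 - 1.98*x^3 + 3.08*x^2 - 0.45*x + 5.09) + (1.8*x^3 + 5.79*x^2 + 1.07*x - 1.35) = -0.72*x^4 - 0.18*x^3 + 8.87*x^2 + 0.62*x + 3.74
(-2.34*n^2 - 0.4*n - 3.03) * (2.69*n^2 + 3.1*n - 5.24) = -6.2946*n^4 - 8.33*n^3 + 2.8709*n^2 - 7.297*n + 15.8772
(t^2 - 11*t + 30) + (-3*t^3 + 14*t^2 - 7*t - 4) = -3*t^3 + 15*t^2 - 18*t + 26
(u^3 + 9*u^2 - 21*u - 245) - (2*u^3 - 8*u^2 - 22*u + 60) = -u^3 + 17*u^2 + u - 305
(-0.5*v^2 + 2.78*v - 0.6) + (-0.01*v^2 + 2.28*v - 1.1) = -0.51*v^2 + 5.06*v - 1.7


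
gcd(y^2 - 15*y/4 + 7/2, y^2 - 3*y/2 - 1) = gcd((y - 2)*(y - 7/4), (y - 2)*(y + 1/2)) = y - 2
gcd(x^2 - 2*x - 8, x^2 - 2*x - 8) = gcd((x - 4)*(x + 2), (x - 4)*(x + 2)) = x^2 - 2*x - 8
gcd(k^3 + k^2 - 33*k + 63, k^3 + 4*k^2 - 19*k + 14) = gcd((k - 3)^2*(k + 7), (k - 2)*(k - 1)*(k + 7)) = k + 7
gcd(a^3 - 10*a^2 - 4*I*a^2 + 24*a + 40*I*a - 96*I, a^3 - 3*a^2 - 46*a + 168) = a^2 - 10*a + 24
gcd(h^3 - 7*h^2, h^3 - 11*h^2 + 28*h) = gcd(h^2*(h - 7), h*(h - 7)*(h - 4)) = h^2 - 7*h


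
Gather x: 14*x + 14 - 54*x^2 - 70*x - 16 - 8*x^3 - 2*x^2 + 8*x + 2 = -8*x^3 - 56*x^2 - 48*x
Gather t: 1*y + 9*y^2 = 9*y^2 + y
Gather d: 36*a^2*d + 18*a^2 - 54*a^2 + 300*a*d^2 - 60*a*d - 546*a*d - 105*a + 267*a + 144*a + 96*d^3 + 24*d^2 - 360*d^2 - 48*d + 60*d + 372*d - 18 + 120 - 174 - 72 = -36*a^2 + 306*a + 96*d^3 + d^2*(300*a - 336) + d*(36*a^2 - 606*a + 384) - 144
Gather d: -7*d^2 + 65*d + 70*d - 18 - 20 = -7*d^2 + 135*d - 38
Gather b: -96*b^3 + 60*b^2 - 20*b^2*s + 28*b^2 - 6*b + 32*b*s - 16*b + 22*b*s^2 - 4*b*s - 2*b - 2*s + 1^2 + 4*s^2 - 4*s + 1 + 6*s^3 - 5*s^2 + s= -96*b^3 + b^2*(88 - 20*s) + b*(22*s^2 + 28*s - 24) + 6*s^3 - s^2 - 5*s + 2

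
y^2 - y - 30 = (y - 6)*(y + 5)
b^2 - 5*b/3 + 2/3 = (b - 1)*(b - 2/3)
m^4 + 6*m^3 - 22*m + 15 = (m + 3)*(m + 5)*(-I*m + I)*(I*m - I)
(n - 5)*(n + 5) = n^2 - 25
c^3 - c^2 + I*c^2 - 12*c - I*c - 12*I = (c - 4)*(c + 3)*(c + I)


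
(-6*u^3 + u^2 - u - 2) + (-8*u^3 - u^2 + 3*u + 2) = -14*u^3 + 2*u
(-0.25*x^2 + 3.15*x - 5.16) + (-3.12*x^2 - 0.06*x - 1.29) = -3.37*x^2 + 3.09*x - 6.45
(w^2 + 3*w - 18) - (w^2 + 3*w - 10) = -8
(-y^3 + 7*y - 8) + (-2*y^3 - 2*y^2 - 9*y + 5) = -3*y^3 - 2*y^2 - 2*y - 3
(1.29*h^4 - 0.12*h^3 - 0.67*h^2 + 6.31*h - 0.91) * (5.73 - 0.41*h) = -0.5289*h^5 + 7.4409*h^4 - 0.4129*h^3 - 6.4262*h^2 + 36.5294*h - 5.2143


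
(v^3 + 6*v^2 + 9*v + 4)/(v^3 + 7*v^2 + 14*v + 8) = (v + 1)/(v + 2)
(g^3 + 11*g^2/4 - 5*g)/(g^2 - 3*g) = (g^2 + 11*g/4 - 5)/(g - 3)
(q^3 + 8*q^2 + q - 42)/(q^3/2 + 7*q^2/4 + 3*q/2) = 4*(q^3 + 8*q^2 + q - 42)/(q*(2*q^2 + 7*q + 6))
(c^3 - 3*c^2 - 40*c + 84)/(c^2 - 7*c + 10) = (c^2 - c - 42)/(c - 5)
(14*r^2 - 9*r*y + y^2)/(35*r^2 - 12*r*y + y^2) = (-2*r + y)/(-5*r + y)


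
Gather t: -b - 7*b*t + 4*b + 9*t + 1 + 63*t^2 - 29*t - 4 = 3*b + 63*t^2 + t*(-7*b - 20) - 3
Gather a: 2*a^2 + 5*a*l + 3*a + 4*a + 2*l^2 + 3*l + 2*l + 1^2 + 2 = 2*a^2 + a*(5*l + 7) + 2*l^2 + 5*l + 3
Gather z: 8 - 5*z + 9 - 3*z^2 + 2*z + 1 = -3*z^2 - 3*z + 18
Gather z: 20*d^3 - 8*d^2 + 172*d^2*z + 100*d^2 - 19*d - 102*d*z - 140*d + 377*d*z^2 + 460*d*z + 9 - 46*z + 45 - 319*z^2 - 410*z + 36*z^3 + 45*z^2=20*d^3 + 92*d^2 - 159*d + 36*z^3 + z^2*(377*d - 274) + z*(172*d^2 + 358*d - 456) + 54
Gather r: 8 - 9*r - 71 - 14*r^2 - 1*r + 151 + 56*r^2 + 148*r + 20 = 42*r^2 + 138*r + 108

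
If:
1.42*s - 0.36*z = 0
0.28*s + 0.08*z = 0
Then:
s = 0.00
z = 0.00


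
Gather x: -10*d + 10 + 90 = 100 - 10*d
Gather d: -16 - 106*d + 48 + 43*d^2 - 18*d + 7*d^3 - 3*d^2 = 7*d^3 + 40*d^2 - 124*d + 32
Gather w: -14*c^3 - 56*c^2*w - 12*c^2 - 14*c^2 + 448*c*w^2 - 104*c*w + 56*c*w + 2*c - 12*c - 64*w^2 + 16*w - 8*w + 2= -14*c^3 - 26*c^2 - 10*c + w^2*(448*c - 64) + w*(-56*c^2 - 48*c + 8) + 2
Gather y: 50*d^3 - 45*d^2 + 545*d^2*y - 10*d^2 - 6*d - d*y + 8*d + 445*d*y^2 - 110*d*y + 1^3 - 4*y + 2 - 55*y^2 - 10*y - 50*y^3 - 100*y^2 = 50*d^3 - 55*d^2 + 2*d - 50*y^3 + y^2*(445*d - 155) + y*(545*d^2 - 111*d - 14) + 3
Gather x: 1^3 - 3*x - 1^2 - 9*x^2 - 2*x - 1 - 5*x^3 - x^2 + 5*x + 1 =-5*x^3 - 10*x^2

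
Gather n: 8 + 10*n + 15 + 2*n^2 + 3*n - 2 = 2*n^2 + 13*n + 21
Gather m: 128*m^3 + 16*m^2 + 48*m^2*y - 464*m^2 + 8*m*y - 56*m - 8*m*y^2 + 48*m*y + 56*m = 128*m^3 + m^2*(48*y - 448) + m*(-8*y^2 + 56*y)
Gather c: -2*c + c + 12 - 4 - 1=7 - c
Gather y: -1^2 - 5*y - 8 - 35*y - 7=-40*y - 16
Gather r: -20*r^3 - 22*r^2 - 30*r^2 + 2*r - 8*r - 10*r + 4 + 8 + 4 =-20*r^3 - 52*r^2 - 16*r + 16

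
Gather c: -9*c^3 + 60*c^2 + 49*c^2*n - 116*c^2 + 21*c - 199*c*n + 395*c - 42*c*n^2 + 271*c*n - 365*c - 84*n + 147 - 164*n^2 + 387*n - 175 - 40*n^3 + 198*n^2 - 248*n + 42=-9*c^3 + c^2*(49*n - 56) + c*(-42*n^2 + 72*n + 51) - 40*n^3 + 34*n^2 + 55*n + 14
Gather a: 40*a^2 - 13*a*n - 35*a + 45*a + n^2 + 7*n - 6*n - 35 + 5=40*a^2 + a*(10 - 13*n) + n^2 + n - 30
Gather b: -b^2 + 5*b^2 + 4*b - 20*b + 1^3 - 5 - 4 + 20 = 4*b^2 - 16*b + 12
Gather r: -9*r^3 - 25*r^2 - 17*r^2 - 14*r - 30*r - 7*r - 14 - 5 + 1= -9*r^3 - 42*r^2 - 51*r - 18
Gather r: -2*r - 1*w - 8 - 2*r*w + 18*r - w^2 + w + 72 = r*(16 - 2*w) - w^2 + 64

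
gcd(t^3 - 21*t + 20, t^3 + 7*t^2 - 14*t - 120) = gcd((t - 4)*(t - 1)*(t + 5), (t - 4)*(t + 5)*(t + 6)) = t^2 + t - 20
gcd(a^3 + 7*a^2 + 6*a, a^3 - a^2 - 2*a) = a^2 + a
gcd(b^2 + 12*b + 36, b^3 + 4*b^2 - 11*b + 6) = b + 6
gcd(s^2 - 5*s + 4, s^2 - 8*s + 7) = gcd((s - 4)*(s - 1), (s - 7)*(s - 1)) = s - 1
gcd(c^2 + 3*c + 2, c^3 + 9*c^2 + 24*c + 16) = c + 1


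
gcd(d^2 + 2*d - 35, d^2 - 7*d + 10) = d - 5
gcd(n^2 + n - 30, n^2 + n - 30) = n^2 + n - 30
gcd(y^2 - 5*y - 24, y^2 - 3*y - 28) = 1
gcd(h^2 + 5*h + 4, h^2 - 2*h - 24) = h + 4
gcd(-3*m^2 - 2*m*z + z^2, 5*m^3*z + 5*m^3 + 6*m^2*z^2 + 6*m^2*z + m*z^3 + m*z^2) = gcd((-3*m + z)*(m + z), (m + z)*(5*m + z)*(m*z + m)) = m + z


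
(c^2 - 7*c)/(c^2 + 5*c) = (c - 7)/(c + 5)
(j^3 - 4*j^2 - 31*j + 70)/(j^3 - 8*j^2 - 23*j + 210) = (j - 2)/(j - 6)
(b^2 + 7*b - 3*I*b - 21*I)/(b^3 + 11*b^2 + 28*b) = (b - 3*I)/(b*(b + 4))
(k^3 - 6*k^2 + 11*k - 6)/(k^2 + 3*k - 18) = (k^2 - 3*k + 2)/(k + 6)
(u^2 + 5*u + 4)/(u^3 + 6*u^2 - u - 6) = (u + 4)/(u^2 + 5*u - 6)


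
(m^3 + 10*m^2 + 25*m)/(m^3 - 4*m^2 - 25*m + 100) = m*(m + 5)/(m^2 - 9*m + 20)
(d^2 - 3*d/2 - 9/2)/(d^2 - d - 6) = (d + 3/2)/(d + 2)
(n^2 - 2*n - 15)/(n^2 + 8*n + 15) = (n - 5)/(n + 5)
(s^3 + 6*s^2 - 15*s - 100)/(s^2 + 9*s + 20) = (s^2 + s - 20)/(s + 4)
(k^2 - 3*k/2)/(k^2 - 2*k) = (k - 3/2)/(k - 2)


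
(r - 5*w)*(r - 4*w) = r^2 - 9*r*w + 20*w^2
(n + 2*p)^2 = n^2 + 4*n*p + 4*p^2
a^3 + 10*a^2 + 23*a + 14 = (a + 1)*(a + 2)*(a + 7)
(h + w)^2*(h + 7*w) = h^3 + 9*h^2*w + 15*h*w^2 + 7*w^3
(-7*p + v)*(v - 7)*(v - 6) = -7*p*v^2 + 91*p*v - 294*p + v^3 - 13*v^2 + 42*v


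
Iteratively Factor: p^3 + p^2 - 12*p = (p - 3)*(p^2 + 4*p) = (p - 3)*(p + 4)*(p)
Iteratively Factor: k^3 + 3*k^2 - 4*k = (k - 1)*(k^2 + 4*k) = (k - 1)*(k + 4)*(k)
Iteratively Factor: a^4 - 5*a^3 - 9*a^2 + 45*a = (a - 5)*(a^3 - 9*a) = (a - 5)*(a + 3)*(a^2 - 3*a) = (a - 5)*(a - 3)*(a + 3)*(a)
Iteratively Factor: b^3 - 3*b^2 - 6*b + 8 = (b - 4)*(b^2 + b - 2) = (b - 4)*(b + 2)*(b - 1)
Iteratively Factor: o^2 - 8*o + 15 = (o - 5)*(o - 3)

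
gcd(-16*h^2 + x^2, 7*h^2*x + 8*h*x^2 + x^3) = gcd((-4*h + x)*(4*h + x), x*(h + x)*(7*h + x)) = 1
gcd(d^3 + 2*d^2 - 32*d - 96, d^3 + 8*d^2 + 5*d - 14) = 1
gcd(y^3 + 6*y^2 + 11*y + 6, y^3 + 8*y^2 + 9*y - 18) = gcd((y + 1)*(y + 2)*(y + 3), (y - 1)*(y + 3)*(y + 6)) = y + 3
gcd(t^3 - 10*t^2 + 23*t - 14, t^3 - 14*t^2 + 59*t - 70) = t^2 - 9*t + 14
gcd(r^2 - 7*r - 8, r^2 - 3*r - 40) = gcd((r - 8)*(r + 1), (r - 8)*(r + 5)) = r - 8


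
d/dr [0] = 0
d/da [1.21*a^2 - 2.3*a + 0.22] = 2.42*a - 2.3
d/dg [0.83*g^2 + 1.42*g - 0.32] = 1.66*g + 1.42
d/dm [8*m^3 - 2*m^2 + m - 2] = 24*m^2 - 4*m + 1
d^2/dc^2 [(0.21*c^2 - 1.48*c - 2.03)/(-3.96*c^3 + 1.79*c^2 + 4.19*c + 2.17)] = (-6.58627199999999*c^6 + 139.252608*c^5 + 298.15236*c^4 - 193.747558*c^3 - 5.560044*c^2 + 161.52381*c + 26.616562)/(62.099136*c^9 - 84.210192*c^8 - 159.053004*c^7 + 70.379821*c^6 + 260.581899*c^5 + 100.8981*c^4 - 115.269629*c^3 - 139.577004*c^2 - 59.190873*c - 10.218313)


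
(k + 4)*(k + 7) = k^2 + 11*k + 28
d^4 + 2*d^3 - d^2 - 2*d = d*(d - 1)*(d + 1)*(d + 2)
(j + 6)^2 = j^2 + 12*j + 36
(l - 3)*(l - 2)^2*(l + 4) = l^4 - 3*l^3 - 12*l^2 + 52*l - 48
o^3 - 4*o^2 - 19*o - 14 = (o - 7)*(o + 1)*(o + 2)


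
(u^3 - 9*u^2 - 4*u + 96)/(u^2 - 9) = (u^2 - 12*u + 32)/(u - 3)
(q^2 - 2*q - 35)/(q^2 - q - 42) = (q + 5)/(q + 6)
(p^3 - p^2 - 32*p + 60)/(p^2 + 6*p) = p - 7 + 10/p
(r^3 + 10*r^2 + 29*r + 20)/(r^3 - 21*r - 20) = (r + 5)/(r - 5)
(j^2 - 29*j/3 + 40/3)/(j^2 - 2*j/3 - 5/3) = (j - 8)/(j + 1)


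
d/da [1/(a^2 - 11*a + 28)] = (11 - 2*a)/(a^2 - 11*a + 28)^2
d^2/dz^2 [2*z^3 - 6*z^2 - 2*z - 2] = 12*z - 12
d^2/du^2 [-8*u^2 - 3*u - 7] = -16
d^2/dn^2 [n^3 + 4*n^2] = 6*n + 8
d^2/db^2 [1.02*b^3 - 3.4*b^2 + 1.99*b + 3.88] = 6.12*b - 6.8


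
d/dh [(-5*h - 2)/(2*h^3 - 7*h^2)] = (20*h^2 - 23*h - 28)/(h^3*(4*h^2 - 28*h + 49))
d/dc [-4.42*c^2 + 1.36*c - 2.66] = 1.36 - 8.84*c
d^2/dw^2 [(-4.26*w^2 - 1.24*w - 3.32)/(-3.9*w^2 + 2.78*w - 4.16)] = (130.09464*w^3 - 111.70224*w^2 - 336.6792*w + 119.713632)/(59.319*w^6 - 126.8514*w^5 + 280.24308*w^4 - 292.101272*w^3 + 298.925952*w^2 - 144.328704*w + 71.991296)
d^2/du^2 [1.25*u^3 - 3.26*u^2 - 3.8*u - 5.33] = 7.5*u - 6.52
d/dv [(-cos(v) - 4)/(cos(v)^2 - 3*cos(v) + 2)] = (sin(v)^2 - 8*cos(v) + 13)*sin(v)/(cos(v)^2 - 3*cos(v) + 2)^2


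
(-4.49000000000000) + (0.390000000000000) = -4.10000000000000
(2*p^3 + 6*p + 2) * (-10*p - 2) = -20*p^4 - 4*p^3 - 60*p^2 - 32*p - 4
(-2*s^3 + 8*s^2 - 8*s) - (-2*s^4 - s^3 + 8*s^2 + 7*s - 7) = 2*s^4 - s^3 - 15*s + 7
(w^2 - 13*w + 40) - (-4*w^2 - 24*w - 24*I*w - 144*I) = 5*w^2 + 11*w + 24*I*w + 40 + 144*I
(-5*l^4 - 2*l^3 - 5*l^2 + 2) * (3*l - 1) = -15*l^5 - l^4 - 13*l^3 + 5*l^2 + 6*l - 2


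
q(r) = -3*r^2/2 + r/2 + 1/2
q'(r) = 1/2 - 3*r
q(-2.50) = -10.12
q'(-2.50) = 8.00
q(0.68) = 0.15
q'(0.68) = -1.54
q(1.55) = -2.33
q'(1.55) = -4.15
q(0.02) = 0.51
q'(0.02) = 0.44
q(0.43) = 0.44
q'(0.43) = -0.79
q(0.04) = 0.52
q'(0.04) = 0.38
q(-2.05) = -6.83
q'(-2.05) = 6.65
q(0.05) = 0.52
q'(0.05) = 0.35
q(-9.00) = -125.50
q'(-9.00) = 27.50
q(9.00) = -116.50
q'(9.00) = -26.50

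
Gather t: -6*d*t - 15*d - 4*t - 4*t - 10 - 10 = -15*d + t*(-6*d - 8) - 20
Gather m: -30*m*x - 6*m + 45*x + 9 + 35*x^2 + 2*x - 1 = m*(-30*x - 6) + 35*x^2 + 47*x + 8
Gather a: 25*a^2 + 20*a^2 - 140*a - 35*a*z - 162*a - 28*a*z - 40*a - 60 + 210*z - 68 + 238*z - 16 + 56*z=45*a^2 + a*(-63*z - 342) + 504*z - 144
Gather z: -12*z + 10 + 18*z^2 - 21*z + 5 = 18*z^2 - 33*z + 15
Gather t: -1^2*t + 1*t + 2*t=2*t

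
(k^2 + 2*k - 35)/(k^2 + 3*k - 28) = (k - 5)/(k - 4)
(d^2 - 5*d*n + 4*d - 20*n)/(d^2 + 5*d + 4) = (d - 5*n)/(d + 1)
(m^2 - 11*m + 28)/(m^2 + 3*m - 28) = (m - 7)/(m + 7)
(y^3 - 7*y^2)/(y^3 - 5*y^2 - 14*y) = y/(y + 2)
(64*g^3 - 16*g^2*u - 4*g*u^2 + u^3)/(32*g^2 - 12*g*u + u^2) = (-16*g^2 + u^2)/(-8*g + u)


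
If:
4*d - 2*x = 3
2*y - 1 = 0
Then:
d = x/2 + 3/4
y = 1/2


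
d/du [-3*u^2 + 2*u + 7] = 2 - 6*u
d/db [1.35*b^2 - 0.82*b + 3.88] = 2.7*b - 0.82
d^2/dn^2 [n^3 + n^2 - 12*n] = 6*n + 2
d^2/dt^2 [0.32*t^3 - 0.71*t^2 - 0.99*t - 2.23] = 1.92*t - 1.42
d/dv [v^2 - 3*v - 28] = 2*v - 3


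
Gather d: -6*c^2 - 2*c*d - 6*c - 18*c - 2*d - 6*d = -6*c^2 - 24*c + d*(-2*c - 8)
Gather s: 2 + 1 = 3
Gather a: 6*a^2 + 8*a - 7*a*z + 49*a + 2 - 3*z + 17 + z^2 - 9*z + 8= 6*a^2 + a*(57 - 7*z) + z^2 - 12*z + 27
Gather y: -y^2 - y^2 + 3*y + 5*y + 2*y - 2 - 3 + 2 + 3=-2*y^2 + 10*y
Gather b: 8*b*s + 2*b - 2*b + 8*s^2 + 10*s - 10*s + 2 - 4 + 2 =8*b*s + 8*s^2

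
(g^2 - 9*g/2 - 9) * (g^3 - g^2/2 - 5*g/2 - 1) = g^5 - 5*g^4 - 37*g^3/4 + 59*g^2/4 + 27*g + 9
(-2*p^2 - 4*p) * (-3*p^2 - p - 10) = 6*p^4 + 14*p^3 + 24*p^2 + 40*p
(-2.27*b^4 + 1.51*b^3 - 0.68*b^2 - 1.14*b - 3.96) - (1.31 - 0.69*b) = -2.27*b^4 + 1.51*b^3 - 0.68*b^2 - 0.45*b - 5.27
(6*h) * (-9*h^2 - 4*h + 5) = -54*h^3 - 24*h^2 + 30*h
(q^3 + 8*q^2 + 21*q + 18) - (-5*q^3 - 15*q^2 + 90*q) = 6*q^3 + 23*q^2 - 69*q + 18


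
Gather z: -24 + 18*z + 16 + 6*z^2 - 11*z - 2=6*z^2 + 7*z - 10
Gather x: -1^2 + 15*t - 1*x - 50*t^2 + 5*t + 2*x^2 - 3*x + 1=-50*t^2 + 20*t + 2*x^2 - 4*x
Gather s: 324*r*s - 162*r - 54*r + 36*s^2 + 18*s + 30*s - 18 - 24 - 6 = -216*r + 36*s^2 + s*(324*r + 48) - 48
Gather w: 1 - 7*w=1 - 7*w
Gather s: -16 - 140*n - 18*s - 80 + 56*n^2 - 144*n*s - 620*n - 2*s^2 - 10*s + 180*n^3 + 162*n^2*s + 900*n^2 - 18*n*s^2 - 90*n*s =180*n^3 + 956*n^2 - 760*n + s^2*(-18*n - 2) + s*(162*n^2 - 234*n - 28) - 96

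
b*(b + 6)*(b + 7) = b^3 + 13*b^2 + 42*b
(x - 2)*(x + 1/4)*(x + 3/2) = x^3 - x^2/4 - 25*x/8 - 3/4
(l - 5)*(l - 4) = l^2 - 9*l + 20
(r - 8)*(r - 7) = r^2 - 15*r + 56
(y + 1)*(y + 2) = y^2 + 3*y + 2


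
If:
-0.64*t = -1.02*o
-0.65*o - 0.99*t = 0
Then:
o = 0.00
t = 0.00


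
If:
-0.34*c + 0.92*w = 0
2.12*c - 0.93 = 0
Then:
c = 0.44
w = 0.16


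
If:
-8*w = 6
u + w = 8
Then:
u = 35/4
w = -3/4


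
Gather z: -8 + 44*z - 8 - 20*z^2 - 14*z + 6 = -20*z^2 + 30*z - 10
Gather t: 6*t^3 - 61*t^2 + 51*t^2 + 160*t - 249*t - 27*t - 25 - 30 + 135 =6*t^3 - 10*t^2 - 116*t + 80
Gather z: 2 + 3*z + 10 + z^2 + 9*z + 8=z^2 + 12*z + 20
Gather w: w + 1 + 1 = w + 2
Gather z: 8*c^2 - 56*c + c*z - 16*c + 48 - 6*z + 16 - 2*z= 8*c^2 - 72*c + z*(c - 8) + 64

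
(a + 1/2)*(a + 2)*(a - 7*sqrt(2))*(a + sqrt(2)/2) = a^4 - 13*sqrt(2)*a^3/2 + 5*a^3/2 - 65*sqrt(2)*a^2/4 - 6*a^2 - 35*a/2 - 13*sqrt(2)*a/2 - 7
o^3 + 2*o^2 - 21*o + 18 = (o - 3)*(o - 1)*(o + 6)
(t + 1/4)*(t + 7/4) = t^2 + 2*t + 7/16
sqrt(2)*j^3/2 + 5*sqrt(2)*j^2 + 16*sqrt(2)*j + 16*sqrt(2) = (j + 4)^2*(sqrt(2)*j/2 + sqrt(2))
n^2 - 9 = (n - 3)*(n + 3)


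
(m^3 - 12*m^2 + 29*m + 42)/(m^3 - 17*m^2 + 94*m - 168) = (m + 1)/(m - 4)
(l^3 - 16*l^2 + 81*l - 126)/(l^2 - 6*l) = l - 10 + 21/l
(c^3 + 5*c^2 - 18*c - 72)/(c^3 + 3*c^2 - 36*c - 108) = (c - 4)/(c - 6)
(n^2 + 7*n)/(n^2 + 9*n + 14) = n/(n + 2)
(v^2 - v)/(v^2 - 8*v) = (v - 1)/(v - 8)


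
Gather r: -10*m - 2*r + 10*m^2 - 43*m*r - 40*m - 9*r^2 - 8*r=10*m^2 - 50*m - 9*r^2 + r*(-43*m - 10)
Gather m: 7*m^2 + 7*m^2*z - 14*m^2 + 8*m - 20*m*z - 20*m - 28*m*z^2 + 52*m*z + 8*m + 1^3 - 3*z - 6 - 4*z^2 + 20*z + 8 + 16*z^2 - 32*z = m^2*(7*z - 7) + m*(-28*z^2 + 32*z - 4) + 12*z^2 - 15*z + 3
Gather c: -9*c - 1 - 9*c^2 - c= -9*c^2 - 10*c - 1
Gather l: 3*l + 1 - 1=3*l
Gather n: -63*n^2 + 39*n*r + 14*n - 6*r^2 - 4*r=-63*n^2 + n*(39*r + 14) - 6*r^2 - 4*r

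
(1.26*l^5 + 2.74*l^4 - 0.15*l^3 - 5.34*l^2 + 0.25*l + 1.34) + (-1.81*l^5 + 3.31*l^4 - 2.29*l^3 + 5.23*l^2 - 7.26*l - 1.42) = -0.55*l^5 + 6.05*l^4 - 2.44*l^3 - 0.109999999999999*l^2 - 7.01*l - 0.0799999999999998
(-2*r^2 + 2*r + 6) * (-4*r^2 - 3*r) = 8*r^4 - 2*r^3 - 30*r^2 - 18*r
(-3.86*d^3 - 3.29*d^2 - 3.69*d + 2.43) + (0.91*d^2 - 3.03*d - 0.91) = -3.86*d^3 - 2.38*d^2 - 6.72*d + 1.52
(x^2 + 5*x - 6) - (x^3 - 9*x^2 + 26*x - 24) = -x^3 + 10*x^2 - 21*x + 18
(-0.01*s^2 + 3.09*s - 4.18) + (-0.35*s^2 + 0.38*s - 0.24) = -0.36*s^2 + 3.47*s - 4.42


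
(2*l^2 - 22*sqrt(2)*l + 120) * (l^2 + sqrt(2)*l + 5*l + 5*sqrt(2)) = 2*l^4 - 20*sqrt(2)*l^3 + 10*l^3 - 100*sqrt(2)*l^2 + 76*l^2 + 120*sqrt(2)*l + 380*l + 600*sqrt(2)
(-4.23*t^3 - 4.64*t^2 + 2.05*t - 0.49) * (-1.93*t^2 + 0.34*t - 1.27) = 8.1639*t^5 + 7.517*t^4 - 0.161999999999999*t^3 + 7.5355*t^2 - 2.7701*t + 0.6223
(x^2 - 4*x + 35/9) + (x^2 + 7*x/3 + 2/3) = 2*x^2 - 5*x/3 + 41/9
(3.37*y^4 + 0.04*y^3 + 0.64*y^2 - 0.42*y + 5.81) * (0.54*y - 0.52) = 1.8198*y^5 - 1.7308*y^4 + 0.3248*y^3 - 0.5596*y^2 + 3.3558*y - 3.0212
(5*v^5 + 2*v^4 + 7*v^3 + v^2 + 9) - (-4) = 5*v^5 + 2*v^4 + 7*v^3 + v^2 + 13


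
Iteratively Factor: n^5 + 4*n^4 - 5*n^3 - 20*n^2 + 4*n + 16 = (n + 4)*(n^4 - 5*n^2 + 4) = (n + 1)*(n + 4)*(n^3 - n^2 - 4*n + 4) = (n + 1)*(n + 2)*(n + 4)*(n^2 - 3*n + 2) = (n - 2)*(n + 1)*(n + 2)*(n + 4)*(n - 1)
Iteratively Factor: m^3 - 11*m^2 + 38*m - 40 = (m - 4)*(m^2 - 7*m + 10) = (m - 4)*(m - 2)*(m - 5)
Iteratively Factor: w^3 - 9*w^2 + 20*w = (w - 4)*(w^2 - 5*w) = w*(w - 4)*(w - 5)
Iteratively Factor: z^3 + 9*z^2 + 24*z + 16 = (z + 4)*(z^2 + 5*z + 4) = (z + 1)*(z + 4)*(z + 4)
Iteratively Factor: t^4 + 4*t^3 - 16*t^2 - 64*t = (t)*(t^3 + 4*t^2 - 16*t - 64) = t*(t - 4)*(t^2 + 8*t + 16) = t*(t - 4)*(t + 4)*(t + 4)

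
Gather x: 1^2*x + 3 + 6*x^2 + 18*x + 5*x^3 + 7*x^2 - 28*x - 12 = 5*x^3 + 13*x^2 - 9*x - 9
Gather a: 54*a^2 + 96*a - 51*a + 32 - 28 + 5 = 54*a^2 + 45*a + 9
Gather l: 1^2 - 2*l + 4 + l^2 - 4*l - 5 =l^2 - 6*l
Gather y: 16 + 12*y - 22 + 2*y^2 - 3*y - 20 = 2*y^2 + 9*y - 26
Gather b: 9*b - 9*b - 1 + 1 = 0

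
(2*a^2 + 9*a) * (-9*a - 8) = -18*a^3 - 97*a^2 - 72*a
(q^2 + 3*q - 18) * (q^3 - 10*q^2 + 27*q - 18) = q^5 - 7*q^4 - 21*q^3 + 243*q^2 - 540*q + 324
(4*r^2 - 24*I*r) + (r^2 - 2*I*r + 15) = 5*r^2 - 26*I*r + 15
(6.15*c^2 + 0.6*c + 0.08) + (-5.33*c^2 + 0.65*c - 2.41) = 0.82*c^2 + 1.25*c - 2.33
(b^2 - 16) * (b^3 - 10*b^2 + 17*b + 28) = b^5 - 10*b^4 + b^3 + 188*b^2 - 272*b - 448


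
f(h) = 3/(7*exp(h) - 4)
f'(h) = -21*exp(h)/(7*exp(h) - 4)^2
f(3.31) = 0.02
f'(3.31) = -0.02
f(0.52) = 0.39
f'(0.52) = -0.58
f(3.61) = 0.01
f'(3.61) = -0.01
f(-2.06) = -0.97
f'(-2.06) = -0.28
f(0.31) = 0.54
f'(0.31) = -0.93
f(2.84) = 0.03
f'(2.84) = -0.03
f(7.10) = 0.00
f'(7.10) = -0.00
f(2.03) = 0.06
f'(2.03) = -0.07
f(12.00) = 0.00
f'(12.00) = 0.00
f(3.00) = 0.02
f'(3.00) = -0.02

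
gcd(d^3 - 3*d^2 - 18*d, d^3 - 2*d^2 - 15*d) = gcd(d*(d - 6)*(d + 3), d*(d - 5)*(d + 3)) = d^2 + 3*d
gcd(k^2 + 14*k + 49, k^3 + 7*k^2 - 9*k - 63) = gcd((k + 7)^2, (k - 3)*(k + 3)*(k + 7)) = k + 7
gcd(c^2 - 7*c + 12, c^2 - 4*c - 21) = 1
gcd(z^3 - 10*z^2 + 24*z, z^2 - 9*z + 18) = z - 6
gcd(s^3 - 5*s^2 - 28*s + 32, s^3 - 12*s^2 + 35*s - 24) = s^2 - 9*s + 8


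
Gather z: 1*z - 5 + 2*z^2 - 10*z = 2*z^2 - 9*z - 5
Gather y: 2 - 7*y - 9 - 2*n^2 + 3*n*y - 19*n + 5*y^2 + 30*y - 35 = -2*n^2 - 19*n + 5*y^2 + y*(3*n + 23) - 42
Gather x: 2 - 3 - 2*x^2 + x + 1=-2*x^2 + x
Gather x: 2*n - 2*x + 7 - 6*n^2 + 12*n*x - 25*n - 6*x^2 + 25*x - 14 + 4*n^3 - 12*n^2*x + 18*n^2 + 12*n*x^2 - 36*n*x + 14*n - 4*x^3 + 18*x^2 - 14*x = 4*n^3 + 12*n^2 - 9*n - 4*x^3 + x^2*(12*n + 12) + x*(-12*n^2 - 24*n + 9) - 7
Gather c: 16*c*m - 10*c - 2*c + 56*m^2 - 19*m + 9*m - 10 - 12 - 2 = c*(16*m - 12) + 56*m^2 - 10*m - 24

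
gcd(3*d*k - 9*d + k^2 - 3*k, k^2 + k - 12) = k - 3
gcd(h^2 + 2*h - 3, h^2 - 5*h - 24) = h + 3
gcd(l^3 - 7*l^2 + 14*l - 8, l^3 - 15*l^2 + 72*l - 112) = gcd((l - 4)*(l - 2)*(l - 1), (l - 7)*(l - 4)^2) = l - 4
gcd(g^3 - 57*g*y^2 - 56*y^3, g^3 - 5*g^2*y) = 1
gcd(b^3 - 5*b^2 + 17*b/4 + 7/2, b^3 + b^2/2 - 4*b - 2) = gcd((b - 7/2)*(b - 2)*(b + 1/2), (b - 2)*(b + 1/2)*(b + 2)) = b^2 - 3*b/2 - 1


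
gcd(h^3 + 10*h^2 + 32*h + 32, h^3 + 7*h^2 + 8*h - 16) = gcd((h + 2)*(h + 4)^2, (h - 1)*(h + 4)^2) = h^2 + 8*h + 16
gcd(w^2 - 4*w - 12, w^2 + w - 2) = w + 2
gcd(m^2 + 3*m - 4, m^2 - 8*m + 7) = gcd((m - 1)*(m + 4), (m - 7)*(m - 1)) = m - 1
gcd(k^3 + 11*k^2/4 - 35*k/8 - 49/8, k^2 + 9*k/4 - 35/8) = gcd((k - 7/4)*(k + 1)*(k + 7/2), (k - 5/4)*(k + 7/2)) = k + 7/2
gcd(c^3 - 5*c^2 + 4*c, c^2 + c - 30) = 1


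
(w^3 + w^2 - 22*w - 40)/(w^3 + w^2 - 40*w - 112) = (w^2 - 3*w - 10)/(w^2 - 3*w - 28)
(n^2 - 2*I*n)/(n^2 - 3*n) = (n - 2*I)/(n - 3)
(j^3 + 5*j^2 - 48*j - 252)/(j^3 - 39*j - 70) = (j^2 + 12*j + 36)/(j^2 + 7*j + 10)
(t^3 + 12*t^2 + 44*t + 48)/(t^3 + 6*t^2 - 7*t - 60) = (t^2 + 8*t + 12)/(t^2 + 2*t - 15)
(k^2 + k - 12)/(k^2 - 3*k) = (k + 4)/k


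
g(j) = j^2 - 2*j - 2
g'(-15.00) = -32.00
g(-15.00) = 253.00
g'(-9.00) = -20.00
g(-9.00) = 97.00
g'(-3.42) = -8.84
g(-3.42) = 16.54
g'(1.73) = 1.46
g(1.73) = -2.47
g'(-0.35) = -2.70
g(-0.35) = -1.18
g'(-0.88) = -3.76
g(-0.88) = 0.53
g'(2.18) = 2.36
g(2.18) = -1.61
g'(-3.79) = -9.58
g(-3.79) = 19.94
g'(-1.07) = -4.14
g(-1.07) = 1.28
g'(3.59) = 5.18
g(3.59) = 3.71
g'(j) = 2*j - 2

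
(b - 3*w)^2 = b^2 - 6*b*w + 9*w^2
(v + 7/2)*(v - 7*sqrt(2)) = v^2 - 7*sqrt(2)*v + 7*v/2 - 49*sqrt(2)/2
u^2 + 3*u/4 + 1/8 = (u + 1/4)*(u + 1/2)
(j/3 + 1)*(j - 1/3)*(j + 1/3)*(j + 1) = j^4/3 + 4*j^3/3 + 26*j^2/27 - 4*j/27 - 1/9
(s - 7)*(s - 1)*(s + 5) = s^3 - 3*s^2 - 33*s + 35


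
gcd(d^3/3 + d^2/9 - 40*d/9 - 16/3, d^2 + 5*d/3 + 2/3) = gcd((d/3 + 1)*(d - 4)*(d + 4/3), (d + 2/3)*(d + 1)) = 1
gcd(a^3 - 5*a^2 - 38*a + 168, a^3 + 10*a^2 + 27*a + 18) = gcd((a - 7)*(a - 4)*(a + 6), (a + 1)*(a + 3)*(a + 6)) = a + 6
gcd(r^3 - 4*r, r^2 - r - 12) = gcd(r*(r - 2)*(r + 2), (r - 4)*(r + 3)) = 1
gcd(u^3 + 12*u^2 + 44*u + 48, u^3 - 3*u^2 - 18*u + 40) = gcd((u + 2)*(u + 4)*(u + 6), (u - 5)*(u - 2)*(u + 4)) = u + 4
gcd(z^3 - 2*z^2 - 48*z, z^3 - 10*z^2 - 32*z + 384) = z^2 - 2*z - 48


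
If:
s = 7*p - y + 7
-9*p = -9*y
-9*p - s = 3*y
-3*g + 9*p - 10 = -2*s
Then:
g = -25/18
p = -7/18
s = 14/3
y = -7/18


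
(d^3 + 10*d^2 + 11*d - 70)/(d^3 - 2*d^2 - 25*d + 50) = (d + 7)/(d - 5)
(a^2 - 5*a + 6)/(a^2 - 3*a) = (a - 2)/a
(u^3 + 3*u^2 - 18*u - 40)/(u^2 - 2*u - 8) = u + 5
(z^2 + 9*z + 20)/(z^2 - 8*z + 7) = (z^2 + 9*z + 20)/(z^2 - 8*z + 7)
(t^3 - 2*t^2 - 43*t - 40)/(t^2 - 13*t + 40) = (t^2 + 6*t + 5)/(t - 5)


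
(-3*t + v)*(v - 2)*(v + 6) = -3*t*v^2 - 12*t*v + 36*t + v^3 + 4*v^2 - 12*v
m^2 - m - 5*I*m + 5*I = (m - 1)*(m - 5*I)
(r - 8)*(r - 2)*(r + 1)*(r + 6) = r^4 - 3*r^3 - 48*r^2 + 52*r + 96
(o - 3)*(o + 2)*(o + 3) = o^3 + 2*o^2 - 9*o - 18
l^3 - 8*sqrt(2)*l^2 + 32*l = l*(l - 4*sqrt(2))^2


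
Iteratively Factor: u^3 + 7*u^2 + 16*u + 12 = (u + 2)*(u^2 + 5*u + 6) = (u + 2)*(u + 3)*(u + 2)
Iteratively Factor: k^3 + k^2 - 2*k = (k - 1)*(k^2 + 2*k) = (k - 1)*(k + 2)*(k)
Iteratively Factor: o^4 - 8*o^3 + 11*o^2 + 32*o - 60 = (o + 2)*(o^3 - 10*o^2 + 31*o - 30) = (o - 2)*(o + 2)*(o^2 - 8*o + 15) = (o - 5)*(o - 2)*(o + 2)*(o - 3)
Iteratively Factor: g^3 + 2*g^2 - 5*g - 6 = (g + 3)*(g^2 - g - 2) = (g - 2)*(g + 3)*(g + 1)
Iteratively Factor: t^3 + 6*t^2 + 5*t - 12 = (t + 4)*(t^2 + 2*t - 3) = (t - 1)*(t + 4)*(t + 3)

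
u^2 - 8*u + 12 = (u - 6)*(u - 2)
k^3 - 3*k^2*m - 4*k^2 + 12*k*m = k*(k - 4)*(k - 3*m)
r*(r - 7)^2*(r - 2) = r^4 - 16*r^3 + 77*r^2 - 98*r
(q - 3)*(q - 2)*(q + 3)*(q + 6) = q^4 + 4*q^3 - 21*q^2 - 36*q + 108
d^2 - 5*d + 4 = (d - 4)*(d - 1)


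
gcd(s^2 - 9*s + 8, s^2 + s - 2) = s - 1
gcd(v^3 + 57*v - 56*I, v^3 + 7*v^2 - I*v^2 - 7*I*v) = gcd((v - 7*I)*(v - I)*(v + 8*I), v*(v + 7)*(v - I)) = v - I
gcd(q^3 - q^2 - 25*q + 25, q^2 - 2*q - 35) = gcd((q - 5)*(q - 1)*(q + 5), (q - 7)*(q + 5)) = q + 5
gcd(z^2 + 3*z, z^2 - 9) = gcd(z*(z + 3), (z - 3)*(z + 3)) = z + 3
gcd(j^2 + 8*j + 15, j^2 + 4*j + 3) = j + 3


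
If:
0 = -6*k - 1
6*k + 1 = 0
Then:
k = -1/6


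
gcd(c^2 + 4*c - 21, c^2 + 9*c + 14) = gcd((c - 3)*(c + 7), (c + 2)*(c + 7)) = c + 7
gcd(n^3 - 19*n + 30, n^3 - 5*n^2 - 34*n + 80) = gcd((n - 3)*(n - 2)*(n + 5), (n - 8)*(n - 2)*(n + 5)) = n^2 + 3*n - 10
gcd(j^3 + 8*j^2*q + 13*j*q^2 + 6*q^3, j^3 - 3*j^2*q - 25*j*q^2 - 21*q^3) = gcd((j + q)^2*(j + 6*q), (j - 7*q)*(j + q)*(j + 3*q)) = j + q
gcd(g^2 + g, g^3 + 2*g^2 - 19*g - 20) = g + 1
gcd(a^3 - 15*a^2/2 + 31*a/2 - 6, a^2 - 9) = a - 3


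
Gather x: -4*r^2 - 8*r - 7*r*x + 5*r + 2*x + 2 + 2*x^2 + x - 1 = -4*r^2 - 3*r + 2*x^2 + x*(3 - 7*r) + 1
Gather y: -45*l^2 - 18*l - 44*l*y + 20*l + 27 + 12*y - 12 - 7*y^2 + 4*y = -45*l^2 + 2*l - 7*y^2 + y*(16 - 44*l) + 15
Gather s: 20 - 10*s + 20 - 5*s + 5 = 45 - 15*s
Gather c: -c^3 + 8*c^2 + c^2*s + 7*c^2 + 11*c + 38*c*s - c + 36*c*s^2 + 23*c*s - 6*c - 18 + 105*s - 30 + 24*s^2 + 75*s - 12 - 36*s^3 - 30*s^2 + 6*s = -c^3 + c^2*(s + 15) + c*(36*s^2 + 61*s + 4) - 36*s^3 - 6*s^2 + 186*s - 60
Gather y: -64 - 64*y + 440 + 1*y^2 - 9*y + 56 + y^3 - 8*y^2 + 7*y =y^3 - 7*y^2 - 66*y + 432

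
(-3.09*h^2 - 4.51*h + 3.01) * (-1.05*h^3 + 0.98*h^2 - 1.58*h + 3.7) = 3.2445*h^5 + 1.7073*h^4 - 2.6981*h^3 - 1.3574*h^2 - 21.4428*h + 11.137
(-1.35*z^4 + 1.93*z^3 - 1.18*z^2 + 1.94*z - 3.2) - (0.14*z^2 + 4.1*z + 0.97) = -1.35*z^4 + 1.93*z^3 - 1.32*z^2 - 2.16*z - 4.17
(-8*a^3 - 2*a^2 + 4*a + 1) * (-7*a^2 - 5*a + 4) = 56*a^5 + 54*a^4 - 50*a^3 - 35*a^2 + 11*a + 4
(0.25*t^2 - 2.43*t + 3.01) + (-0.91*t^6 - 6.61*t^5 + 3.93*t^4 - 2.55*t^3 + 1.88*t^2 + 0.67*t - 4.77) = -0.91*t^6 - 6.61*t^5 + 3.93*t^4 - 2.55*t^3 + 2.13*t^2 - 1.76*t - 1.76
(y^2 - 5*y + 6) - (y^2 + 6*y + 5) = 1 - 11*y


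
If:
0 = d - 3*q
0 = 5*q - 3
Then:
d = 9/5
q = 3/5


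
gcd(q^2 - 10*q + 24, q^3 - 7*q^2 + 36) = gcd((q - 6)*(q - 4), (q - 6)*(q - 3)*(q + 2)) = q - 6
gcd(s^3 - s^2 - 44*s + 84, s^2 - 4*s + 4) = s - 2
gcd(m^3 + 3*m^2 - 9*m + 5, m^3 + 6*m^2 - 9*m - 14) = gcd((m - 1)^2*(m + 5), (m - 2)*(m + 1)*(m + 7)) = 1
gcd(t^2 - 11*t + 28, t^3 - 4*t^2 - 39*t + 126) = t - 7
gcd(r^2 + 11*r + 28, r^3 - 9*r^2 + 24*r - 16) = 1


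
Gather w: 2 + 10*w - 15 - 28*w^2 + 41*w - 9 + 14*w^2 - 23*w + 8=-14*w^2 + 28*w - 14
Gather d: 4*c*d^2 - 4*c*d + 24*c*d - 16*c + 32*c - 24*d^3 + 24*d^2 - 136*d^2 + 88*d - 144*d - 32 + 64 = 16*c - 24*d^3 + d^2*(4*c - 112) + d*(20*c - 56) + 32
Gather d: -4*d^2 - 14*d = -4*d^2 - 14*d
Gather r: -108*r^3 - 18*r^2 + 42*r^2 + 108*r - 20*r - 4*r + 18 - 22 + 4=-108*r^3 + 24*r^2 + 84*r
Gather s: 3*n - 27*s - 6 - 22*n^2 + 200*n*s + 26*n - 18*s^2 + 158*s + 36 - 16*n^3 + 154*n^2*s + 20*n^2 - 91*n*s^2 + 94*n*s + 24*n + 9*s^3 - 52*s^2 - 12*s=-16*n^3 - 2*n^2 + 53*n + 9*s^3 + s^2*(-91*n - 70) + s*(154*n^2 + 294*n + 119) + 30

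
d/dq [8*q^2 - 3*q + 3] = 16*q - 3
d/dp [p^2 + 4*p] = 2*p + 4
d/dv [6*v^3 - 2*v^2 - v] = 18*v^2 - 4*v - 1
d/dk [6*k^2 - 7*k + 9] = 12*k - 7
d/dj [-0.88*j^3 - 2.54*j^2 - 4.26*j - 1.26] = -2.64*j^2 - 5.08*j - 4.26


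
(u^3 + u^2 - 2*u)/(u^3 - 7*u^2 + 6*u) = (u + 2)/(u - 6)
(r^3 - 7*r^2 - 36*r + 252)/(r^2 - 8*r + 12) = (r^2 - r - 42)/(r - 2)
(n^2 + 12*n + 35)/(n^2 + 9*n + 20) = (n + 7)/(n + 4)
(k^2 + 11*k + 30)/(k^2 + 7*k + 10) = (k + 6)/(k + 2)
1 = 1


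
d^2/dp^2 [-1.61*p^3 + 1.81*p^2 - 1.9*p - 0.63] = 3.62 - 9.66*p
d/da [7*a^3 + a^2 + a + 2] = 21*a^2 + 2*a + 1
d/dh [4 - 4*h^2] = -8*h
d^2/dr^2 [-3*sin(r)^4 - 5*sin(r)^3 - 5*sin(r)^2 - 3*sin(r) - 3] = 48*sin(r)^4 + 45*sin(r)^3 - 16*sin(r)^2 - 27*sin(r) - 10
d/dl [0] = 0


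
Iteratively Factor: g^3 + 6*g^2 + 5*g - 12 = (g - 1)*(g^2 + 7*g + 12) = (g - 1)*(g + 4)*(g + 3)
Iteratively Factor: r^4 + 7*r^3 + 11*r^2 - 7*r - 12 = (r + 4)*(r^3 + 3*r^2 - r - 3) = (r + 1)*(r + 4)*(r^2 + 2*r - 3) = (r - 1)*(r + 1)*(r + 4)*(r + 3)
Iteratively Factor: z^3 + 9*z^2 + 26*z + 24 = (z + 3)*(z^2 + 6*z + 8) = (z + 2)*(z + 3)*(z + 4)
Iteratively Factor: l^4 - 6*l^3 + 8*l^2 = (l - 4)*(l^3 - 2*l^2) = l*(l - 4)*(l^2 - 2*l) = l^2*(l - 4)*(l - 2)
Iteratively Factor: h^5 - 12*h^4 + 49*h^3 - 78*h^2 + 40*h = (h)*(h^4 - 12*h^3 + 49*h^2 - 78*h + 40) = h*(h - 2)*(h^3 - 10*h^2 + 29*h - 20) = h*(h - 4)*(h - 2)*(h^2 - 6*h + 5) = h*(h - 5)*(h - 4)*(h - 2)*(h - 1)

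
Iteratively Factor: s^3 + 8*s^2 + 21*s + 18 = (s + 3)*(s^2 + 5*s + 6) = (s + 3)^2*(s + 2)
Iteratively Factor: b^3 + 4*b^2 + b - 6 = (b + 2)*(b^2 + 2*b - 3) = (b - 1)*(b + 2)*(b + 3)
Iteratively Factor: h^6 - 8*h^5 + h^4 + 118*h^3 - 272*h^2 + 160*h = (h - 1)*(h^5 - 7*h^4 - 6*h^3 + 112*h^2 - 160*h) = (h - 4)*(h - 1)*(h^4 - 3*h^3 - 18*h^2 + 40*h) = (h - 4)*(h - 1)*(h + 4)*(h^3 - 7*h^2 + 10*h) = (h - 4)*(h - 2)*(h - 1)*(h + 4)*(h^2 - 5*h) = (h - 5)*(h - 4)*(h - 2)*(h - 1)*(h + 4)*(h)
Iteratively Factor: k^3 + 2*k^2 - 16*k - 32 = (k + 4)*(k^2 - 2*k - 8) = (k - 4)*(k + 4)*(k + 2)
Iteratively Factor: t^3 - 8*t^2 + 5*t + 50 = (t - 5)*(t^2 - 3*t - 10) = (t - 5)^2*(t + 2)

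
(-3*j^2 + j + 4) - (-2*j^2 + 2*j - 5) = -j^2 - j + 9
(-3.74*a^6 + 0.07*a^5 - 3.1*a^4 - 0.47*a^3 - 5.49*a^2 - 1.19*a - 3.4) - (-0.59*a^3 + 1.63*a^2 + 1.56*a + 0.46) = -3.74*a^6 + 0.07*a^5 - 3.1*a^4 + 0.12*a^3 - 7.12*a^2 - 2.75*a - 3.86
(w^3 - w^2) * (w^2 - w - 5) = w^5 - 2*w^4 - 4*w^3 + 5*w^2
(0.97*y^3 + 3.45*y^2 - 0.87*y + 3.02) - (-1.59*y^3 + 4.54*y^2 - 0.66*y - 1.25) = 2.56*y^3 - 1.09*y^2 - 0.21*y + 4.27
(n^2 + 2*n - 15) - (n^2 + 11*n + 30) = -9*n - 45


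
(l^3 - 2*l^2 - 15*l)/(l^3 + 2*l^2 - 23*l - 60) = l/(l + 4)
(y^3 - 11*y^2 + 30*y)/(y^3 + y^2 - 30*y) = (y - 6)/(y + 6)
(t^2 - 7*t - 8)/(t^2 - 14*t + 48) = (t + 1)/(t - 6)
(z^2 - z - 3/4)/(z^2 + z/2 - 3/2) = (4*z^2 - 4*z - 3)/(2*(2*z^2 + z - 3))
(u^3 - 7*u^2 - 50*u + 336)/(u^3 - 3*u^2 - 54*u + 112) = (u - 6)/(u - 2)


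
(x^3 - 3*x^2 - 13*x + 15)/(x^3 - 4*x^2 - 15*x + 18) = (x - 5)/(x - 6)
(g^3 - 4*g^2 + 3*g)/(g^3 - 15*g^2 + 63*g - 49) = g*(g - 3)/(g^2 - 14*g + 49)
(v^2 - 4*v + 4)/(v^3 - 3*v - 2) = (v - 2)/(v^2 + 2*v + 1)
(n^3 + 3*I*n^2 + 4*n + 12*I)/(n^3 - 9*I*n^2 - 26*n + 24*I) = (n^2 + 5*I*n - 6)/(n^2 - 7*I*n - 12)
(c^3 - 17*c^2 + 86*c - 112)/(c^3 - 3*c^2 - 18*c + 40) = (c^2 - 15*c + 56)/(c^2 - c - 20)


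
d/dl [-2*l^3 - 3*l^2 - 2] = 6*l*(-l - 1)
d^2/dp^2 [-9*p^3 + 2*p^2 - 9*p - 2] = 4 - 54*p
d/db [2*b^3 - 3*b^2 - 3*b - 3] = 6*b^2 - 6*b - 3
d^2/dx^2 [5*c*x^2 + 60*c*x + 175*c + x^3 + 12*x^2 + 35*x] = 10*c + 6*x + 24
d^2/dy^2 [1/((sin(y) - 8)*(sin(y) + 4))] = (-4*sin(y)^4 + 12*sin(y)^3 - 138*sin(y)^2 + 104*sin(y) + 96)/((sin(y) - 8)^3*(sin(y) + 4)^3)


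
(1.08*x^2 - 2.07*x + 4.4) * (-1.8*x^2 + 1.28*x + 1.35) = -1.944*x^4 + 5.1084*x^3 - 9.1116*x^2 + 2.8375*x + 5.94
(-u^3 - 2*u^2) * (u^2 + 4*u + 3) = -u^5 - 6*u^4 - 11*u^3 - 6*u^2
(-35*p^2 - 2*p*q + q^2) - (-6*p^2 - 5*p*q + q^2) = -29*p^2 + 3*p*q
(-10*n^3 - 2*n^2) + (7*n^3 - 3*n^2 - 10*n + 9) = -3*n^3 - 5*n^2 - 10*n + 9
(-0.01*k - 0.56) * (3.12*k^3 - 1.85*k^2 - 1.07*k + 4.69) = -0.0312*k^4 - 1.7287*k^3 + 1.0467*k^2 + 0.5523*k - 2.6264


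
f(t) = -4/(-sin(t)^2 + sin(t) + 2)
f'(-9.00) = -3.31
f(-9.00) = -2.82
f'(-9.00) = -3.31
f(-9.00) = -2.82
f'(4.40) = -174.90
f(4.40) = -28.00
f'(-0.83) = 12.98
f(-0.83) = -5.57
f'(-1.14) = 66.63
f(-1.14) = -15.05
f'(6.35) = 0.81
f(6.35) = -1.94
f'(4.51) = -643.30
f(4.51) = -65.77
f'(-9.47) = -0.87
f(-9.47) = -1.96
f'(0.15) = 0.61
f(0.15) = -1.88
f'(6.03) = 2.04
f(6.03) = -2.37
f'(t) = -4*(2*sin(t)*cos(t) - cos(t))/(-sin(t)^2 + sin(t) + 2)^2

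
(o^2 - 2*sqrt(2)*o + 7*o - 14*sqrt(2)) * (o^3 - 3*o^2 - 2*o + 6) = o^5 - 2*sqrt(2)*o^4 + 4*o^4 - 23*o^3 - 8*sqrt(2)*o^3 - 8*o^2 + 46*sqrt(2)*o^2 + 16*sqrt(2)*o + 42*o - 84*sqrt(2)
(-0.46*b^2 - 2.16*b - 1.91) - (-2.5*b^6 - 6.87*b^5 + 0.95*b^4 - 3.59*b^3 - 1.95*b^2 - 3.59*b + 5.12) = 2.5*b^6 + 6.87*b^5 - 0.95*b^4 + 3.59*b^3 + 1.49*b^2 + 1.43*b - 7.03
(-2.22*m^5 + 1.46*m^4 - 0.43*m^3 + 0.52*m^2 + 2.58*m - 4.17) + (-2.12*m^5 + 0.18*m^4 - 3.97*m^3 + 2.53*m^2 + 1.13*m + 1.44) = -4.34*m^5 + 1.64*m^4 - 4.4*m^3 + 3.05*m^2 + 3.71*m - 2.73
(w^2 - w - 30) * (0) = 0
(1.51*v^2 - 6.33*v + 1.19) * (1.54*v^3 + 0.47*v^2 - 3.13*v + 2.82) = 2.3254*v^5 - 9.0385*v^4 - 5.8688*v^3 + 24.6304*v^2 - 21.5753*v + 3.3558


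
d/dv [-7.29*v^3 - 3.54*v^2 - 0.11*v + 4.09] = -21.87*v^2 - 7.08*v - 0.11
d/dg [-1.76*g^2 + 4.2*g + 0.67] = 4.2 - 3.52*g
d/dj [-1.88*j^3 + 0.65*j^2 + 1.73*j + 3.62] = -5.64*j^2 + 1.3*j + 1.73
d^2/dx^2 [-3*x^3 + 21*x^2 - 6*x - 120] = 42 - 18*x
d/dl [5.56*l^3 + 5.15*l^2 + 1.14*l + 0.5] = 16.68*l^2 + 10.3*l + 1.14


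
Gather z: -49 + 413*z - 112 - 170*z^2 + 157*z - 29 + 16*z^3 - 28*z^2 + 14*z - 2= 16*z^3 - 198*z^2 + 584*z - 192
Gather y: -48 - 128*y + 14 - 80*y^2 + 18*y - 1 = -80*y^2 - 110*y - 35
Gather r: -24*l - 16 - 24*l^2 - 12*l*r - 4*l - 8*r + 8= -24*l^2 - 28*l + r*(-12*l - 8) - 8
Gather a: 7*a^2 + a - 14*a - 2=7*a^2 - 13*a - 2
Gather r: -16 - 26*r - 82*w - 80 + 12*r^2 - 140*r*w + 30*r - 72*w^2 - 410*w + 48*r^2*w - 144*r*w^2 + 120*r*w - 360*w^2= r^2*(48*w + 12) + r*(-144*w^2 - 20*w + 4) - 432*w^2 - 492*w - 96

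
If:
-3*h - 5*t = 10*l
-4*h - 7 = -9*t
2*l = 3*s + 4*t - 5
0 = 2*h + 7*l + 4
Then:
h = 115/149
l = -118/149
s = -53/149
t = 167/149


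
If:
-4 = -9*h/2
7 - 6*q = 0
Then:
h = 8/9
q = 7/6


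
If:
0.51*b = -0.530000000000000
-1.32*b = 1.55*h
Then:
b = -1.04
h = 0.89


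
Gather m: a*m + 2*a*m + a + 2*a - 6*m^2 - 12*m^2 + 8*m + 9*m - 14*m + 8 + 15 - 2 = 3*a - 18*m^2 + m*(3*a + 3) + 21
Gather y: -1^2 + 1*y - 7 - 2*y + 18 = 10 - y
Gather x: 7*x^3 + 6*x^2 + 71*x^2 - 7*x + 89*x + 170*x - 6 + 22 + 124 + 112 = 7*x^3 + 77*x^2 + 252*x + 252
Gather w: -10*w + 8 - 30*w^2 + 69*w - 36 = -30*w^2 + 59*w - 28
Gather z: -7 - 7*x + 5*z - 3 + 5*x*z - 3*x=-10*x + z*(5*x + 5) - 10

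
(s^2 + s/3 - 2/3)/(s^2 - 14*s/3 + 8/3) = (s + 1)/(s - 4)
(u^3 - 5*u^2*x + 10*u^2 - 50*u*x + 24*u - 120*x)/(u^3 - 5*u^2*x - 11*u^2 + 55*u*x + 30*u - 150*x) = (u^2 + 10*u + 24)/(u^2 - 11*u + 30)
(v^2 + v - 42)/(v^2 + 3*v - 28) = (v - 6)/(v - 4)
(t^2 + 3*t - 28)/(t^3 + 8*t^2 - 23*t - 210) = (t - 4)/(t^2 + t - 30)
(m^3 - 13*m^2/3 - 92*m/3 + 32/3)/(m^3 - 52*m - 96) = (3*m^2 + 11*m - 4)/(3*(m^2 + 8*m + 12))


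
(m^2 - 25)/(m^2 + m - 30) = (m + 5)/(m + 6)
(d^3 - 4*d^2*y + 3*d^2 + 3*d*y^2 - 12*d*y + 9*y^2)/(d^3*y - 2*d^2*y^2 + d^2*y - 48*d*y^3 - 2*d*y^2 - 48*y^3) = (-d^3 + 4*d^2*y - 3*d^2 - 3*d*y^2 + 12*d*y - 9*y^2)/(y*(-d^3 + 2*d^2*y - d^2 + 48*d*y^2 + 2*d*y + 48*y^2))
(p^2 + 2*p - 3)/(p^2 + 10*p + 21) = (p - 1)/(p + 7)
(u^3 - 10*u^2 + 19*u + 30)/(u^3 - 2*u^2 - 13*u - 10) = (u - 6)/(u + 2)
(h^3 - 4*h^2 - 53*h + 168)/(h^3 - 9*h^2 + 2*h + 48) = (h + 7)/(h + 2)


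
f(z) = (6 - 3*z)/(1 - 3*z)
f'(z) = -3/(1 - 3*z) + 3*(6 - 3*z)/(1 - 3*z)^2 = 15/(3*z - 1)^2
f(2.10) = 0.06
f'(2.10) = 0.53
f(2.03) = 0.02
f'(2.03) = 0.58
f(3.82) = 0.52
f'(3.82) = 0.14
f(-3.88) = 1.40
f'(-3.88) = 0.09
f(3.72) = 0.51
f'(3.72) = 0.15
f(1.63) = -0.29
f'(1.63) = 0.99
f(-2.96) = 1.51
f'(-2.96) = 0.15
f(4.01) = 0.55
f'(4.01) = 0.12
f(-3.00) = 1.50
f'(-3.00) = 0.15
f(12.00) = 0.86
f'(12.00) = 0.01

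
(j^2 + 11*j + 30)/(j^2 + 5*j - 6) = (j + 5)/(j - 1)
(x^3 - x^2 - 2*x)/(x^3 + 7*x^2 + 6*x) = (x - 2)/(x + 6)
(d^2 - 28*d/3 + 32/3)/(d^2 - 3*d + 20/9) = 3*(d - 8)/(3*d - 5)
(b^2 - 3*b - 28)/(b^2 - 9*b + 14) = (b + 4)/(b - 2)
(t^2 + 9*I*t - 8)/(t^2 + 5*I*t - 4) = (t + 8*I)/(t + 4*I)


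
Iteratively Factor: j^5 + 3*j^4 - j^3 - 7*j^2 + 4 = (j + 2)*(j^4 + j^3 - 3*j^2 - j + 2) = (j - 1)*(j + 2)*(j^3 + 2*j^2 - j - 2) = (j - 1)*(j + 2)^2*(j^2 - 1) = (j - 1)^2*(j + 2)^2*(j + 1)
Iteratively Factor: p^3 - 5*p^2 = (p)*(p^2 - 5*p) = p^2*(p - 5)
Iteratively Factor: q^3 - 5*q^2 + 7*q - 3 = (q - 1)*(q^2 - 4*q + 3) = (q - 3)*(q - 1)*(q - 1)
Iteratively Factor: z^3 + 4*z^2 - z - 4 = (z - 1)*(z^2 + 5*z + 4) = (z - 1)*(z + 4)*(z + 1)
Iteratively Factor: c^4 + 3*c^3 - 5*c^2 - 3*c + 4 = (c - 1)*(c^3 + 4*c^2 - c - 4) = (c - 1)^2*(c^2 + 5*c + 4) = (c - 1)^2*(c + 4)*(c + 1)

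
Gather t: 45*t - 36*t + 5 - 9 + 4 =9*t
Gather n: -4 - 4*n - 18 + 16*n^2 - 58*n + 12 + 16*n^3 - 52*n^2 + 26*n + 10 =16*n^3 - 36*n^2 - 36*n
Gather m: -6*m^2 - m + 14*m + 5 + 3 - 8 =-6*m^2 + 13*m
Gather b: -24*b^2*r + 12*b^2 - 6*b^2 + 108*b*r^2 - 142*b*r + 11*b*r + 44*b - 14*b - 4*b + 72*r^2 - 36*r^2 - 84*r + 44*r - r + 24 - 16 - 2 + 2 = b^2*(6 - 24*r) + b*(108*r^2 - 131*r + 26) + 36*r^2 - 41*r + 8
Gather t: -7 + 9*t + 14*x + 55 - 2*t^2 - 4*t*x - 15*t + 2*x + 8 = -2*t^2 + t*(-4*x - 6) + 16*x + 56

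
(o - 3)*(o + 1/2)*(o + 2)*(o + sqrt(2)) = o^4 - o^3/2 + sqrt(2)*o^3 - 13*o^2/2 - sqrt(2)*o^2/2 - 13*sqrt(2)*o/2 - 3*o - 3*sqrt(2)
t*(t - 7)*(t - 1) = t^3 - 8*t^2 + 7*t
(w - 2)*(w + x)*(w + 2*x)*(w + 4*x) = w^4 + 7*w^3*x - 2*w^3 + 14*w^2*x^2 - 14*w^2*x + 8*w*x^3 - 28*w*x^2 - 16*x^3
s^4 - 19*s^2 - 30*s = s*(s - 5)*(s + 2)*(s + 3)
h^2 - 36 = (h - 6)*(h + 6)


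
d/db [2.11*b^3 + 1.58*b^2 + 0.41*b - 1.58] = 6.33*b^2 + 3.16*b + 0.41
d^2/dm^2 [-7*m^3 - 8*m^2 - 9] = -42*m - 16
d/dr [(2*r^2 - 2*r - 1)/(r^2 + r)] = (4*r^2 + 2*r + 1)/(r^2*(r^2 + 2*r + 1))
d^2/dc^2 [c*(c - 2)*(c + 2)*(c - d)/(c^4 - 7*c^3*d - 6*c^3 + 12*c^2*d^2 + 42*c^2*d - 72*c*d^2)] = 12*(c^6*d + c^6 - 6*c^5*d^2 - 21*c^5*d - 2*c^5 + 6*c^4*d^3 + 93*c^4*d^2 + 18*c^4*d + 12*c^4 + 10*c^3*d^4 - 61*c^3*d^3 + 118*c^3*d^2 - 60*c^3*d - 24*c^3 - 180*c^2*d^4 - 1174*c^2*d^3 - 36*c^2*d^2 + 72*c^2*d + 2424*c*d^4 + 420*c*d^3 + 360*c*d^2 - 768*d^5 - 240*d^4 - 1128*d^3)/(c^9 - 21*c^8*d - 18*c^8 + 183*c^7*d^2 + 378*c^7*d + 108*c^7 - 847*c^6*d^3 - 3294*c^6*d^2 - 2268*c^6*d - 216*c^6 + 2196*c^5*d^4 + 15246*c^5*d^3 + 19764*c^5*d^2 + 4536*c^5*d - 3024*c^4*d^5 - 39528*c^4*d^4 - 91476*c^4*d^3 - 39528*c^4*d^2 + 1728*c^3*d^6 + 54432*c^3*d^5 + 237168*c^3*d^4 + 182952*c^3*d^3 - 31104*c^2*d^6 - 326592*c^2*d^5 - 474336*c^2*d^4 + 186624*c*d^6 + 653184*c*d^5 - 373248*d^6)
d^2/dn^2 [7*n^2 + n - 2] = 14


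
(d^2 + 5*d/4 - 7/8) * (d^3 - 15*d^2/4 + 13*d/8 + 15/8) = d^5 - 5*d^4/2 - 63*d^3/16 + 115*d^2/16 + 59*d/64 - 105/64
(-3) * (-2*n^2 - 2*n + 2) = 6*n^2 + 6*n - 6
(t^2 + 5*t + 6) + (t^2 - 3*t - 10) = 2*t^2 + 2*t - 4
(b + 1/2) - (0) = b + 1/2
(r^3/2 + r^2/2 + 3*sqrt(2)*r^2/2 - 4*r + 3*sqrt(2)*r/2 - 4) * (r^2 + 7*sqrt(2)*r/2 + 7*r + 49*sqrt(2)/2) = r^5/2 + 4*r^4 + 13*sqrt(2)*r^4/4 + 10*r^3 + 26*sqrt(2)*r^3 + 35*sqrt(2)*r^2/4 + 52*r^2 - 112*sqrt(2)*r + 91*r/2 - 98*sqrt(2)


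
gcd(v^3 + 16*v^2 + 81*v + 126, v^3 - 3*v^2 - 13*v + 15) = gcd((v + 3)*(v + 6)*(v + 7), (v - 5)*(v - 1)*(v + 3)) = v + 3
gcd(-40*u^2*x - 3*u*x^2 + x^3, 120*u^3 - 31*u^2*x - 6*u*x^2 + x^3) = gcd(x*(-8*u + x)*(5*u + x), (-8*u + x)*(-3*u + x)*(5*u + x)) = -40*u^2 - 3*u*x + x^2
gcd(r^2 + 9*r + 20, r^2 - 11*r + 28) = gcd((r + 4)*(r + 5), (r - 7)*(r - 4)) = 1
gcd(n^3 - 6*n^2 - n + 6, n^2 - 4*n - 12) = n - 6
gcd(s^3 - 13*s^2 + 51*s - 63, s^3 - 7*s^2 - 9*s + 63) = s^2 - 10*s + 21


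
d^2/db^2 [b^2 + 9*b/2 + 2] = 2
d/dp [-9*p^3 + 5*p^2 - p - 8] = -27*p^2 + 10*p - 1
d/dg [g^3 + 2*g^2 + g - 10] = 3*g^2 + 4*g + 1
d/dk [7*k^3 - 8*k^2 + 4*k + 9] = 21*k^2 - 16*k + 4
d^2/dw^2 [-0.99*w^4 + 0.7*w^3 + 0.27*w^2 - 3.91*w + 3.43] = -11.88*w^2 + 4.2*w + 0.54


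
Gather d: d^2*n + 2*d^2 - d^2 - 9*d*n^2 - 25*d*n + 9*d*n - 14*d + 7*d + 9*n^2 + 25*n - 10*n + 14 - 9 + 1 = d^2*(n + 1) + d*(-9*n^2 - 16*n - 7) + 9*n^2 + 15*n + 6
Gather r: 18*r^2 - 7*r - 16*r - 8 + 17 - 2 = 18*r^2 - 23*r + 7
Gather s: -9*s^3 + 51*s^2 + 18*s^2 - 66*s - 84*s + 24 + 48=-9*s^3 + 69*s^2 - 150*s + 72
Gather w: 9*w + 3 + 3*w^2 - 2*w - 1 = 3*w^2 + 7*w + 2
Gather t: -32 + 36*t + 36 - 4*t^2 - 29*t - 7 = -4*t^2 + 7*t - 3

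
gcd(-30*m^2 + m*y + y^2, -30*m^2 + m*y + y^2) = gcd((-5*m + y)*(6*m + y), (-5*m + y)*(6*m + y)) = -30*m^2 + m*y + y^2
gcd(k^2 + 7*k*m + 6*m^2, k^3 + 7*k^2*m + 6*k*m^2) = k^2 + 7*k*m + 6*m^2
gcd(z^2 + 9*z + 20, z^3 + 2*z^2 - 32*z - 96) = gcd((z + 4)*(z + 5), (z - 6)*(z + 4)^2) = z + 4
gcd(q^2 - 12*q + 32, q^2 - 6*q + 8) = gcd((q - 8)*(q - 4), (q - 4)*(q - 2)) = q - 4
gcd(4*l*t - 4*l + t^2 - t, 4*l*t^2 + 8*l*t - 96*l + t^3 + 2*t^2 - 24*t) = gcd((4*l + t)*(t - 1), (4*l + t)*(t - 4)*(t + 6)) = 4*l + t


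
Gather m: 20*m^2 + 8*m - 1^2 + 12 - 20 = 20*m^2 + 8*m - 9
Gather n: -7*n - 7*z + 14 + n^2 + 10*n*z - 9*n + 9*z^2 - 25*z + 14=n^2 + n*(10*z - 16) + 9*z^2 - 32*z + 28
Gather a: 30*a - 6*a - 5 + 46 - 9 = 24*a + 32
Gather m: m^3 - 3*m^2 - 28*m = m^3 - 3*m^2 - 28*m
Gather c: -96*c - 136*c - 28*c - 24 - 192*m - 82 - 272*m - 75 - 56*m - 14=-260*c - 520*m - 195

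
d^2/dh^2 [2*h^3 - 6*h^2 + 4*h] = 12*h - 12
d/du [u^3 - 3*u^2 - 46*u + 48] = 3*u^2 - 6*u - 46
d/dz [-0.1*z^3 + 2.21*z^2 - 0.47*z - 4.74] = -0.3*z^2 + 4.42*z - 0.47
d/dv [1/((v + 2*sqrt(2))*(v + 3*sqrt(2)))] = (-2*v - 5*sqrt(2))/(v^4 + 10*sqrt(2)*v^3 + 74*v^2 + 120*sqrt(2)*v + 144)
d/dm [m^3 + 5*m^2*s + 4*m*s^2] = 3*m^2 + 10*m*s + 4*s^2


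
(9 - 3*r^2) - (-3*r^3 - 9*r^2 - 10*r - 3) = 3*r^3 + 6*r^2 + 10*r + 12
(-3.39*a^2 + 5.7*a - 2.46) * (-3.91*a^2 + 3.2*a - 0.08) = 13.2549*a^4 - 33.135*a^3 + 28.1298*a^2 - 8.328*a + 0.1968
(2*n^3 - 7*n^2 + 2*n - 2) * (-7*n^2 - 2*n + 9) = -14*n^5 + 45*n^4 + 18*n^3 - 53*n^2 + 22*n - 18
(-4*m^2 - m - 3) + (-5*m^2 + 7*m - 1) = -9*m^2 + 6*m - 4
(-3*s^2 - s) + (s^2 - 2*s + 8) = -2*s^2 - 3*s + 8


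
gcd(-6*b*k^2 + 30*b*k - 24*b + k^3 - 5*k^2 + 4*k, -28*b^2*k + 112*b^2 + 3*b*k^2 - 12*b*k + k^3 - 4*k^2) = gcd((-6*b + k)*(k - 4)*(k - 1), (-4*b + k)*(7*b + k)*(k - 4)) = k - 4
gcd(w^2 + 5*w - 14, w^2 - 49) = w + 7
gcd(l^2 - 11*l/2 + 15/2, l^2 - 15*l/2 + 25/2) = l - 5/2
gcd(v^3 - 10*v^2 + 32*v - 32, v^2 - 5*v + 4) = v - 4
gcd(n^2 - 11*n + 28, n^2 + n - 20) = n - 4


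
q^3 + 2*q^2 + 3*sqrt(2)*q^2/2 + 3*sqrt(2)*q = q*(q + 2)*(q + 3*sqrt(2)/2)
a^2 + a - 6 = (a - 2)*(a + 3)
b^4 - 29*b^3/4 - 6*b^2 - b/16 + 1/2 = (b - 8)*(b - 1/4)*(b + 1/2)^2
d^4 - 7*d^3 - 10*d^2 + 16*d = d*(d - 8)*(d - 1)*(d + 2)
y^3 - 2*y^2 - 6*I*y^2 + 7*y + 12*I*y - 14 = (y - 2)*(y - 7*I)*(y + I)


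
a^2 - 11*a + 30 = (a - 6)*(a - 5)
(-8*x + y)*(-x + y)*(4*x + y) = 32*x^3 - 28*x^2*y - 5*x*y^2 + y^3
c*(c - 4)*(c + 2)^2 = c^4 - 12*c^2 - 16*c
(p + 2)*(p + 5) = p^2 + 7*p + 10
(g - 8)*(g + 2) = g^2 - 6*g - 16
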